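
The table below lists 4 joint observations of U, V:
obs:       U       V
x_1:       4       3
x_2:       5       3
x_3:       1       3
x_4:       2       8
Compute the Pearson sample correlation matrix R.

Step 1 — column means:
  mean(U) = (4 + 5 + 1 + 2) / 4 = 12/4 = 3
  mean(V) = (3 + 3 + 3 + 8) / 4 = 17/4 = 4.25

Step 2 — sample variances and covariances s[i,j] = (1/(n-1)) · Σ_k (x_{k,i} - mean_i) · (x_{k,j} - mean_j), with n-1 = 3:
  s[U,U] = ((1)·(1) + (2)·(2) + (-2)·(-2) + (-1)·(-1)) / 3 = 10/3 = 3.3333
  s[U,V] = ((1)·(-1.25) + (2)·(-1.25) + (-2)·(-1.25) + (-1)·(3.75)) / 3 = -5/3 = -1.6667
  s[V,V] = ((-1.25)·(-1.25) + (-1.25)·(-1.25) + (-1.25)·(-1.25) + (3.75)·(3.75)) / 3 = 18.75/3 = 6.25
  Sample standard deviations s_i = √(s[i,i]):
  s(U) = √(3.3333) = 1.8257
  s(V) = √(6.25) = 2.5

Step 3 — r_{ij} = s_{ij} / (s_i · s_j):
  r[U,U] = 1 (diagonal).
  r[U,V] = -1.6667 / (1.8257 · 2.5) = -1.6667 / 4.5644 = -0.3651
  r[V,V] = 1 (diagonal).

R is symmetric with unit diagonal. Assembling:

R = [[1, -0.3651],
 [-0.3651, 1]]


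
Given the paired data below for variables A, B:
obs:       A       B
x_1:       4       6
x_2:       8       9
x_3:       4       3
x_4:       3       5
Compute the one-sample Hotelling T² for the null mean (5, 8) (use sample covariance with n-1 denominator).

Step 1 — sample mean vector:
  mean(A) = (4 + 8 + 4 + 3) / 4 = 19/4 = 4.75
  mean(B) = (6 + 9 + 3 + 5) / 4 = 23/4 = 5.75
  x̄ = (4.75, 5.75),  deviation x̄ - mu_0 = (4.75, 5.75) - (5, 8) = (-0.25, -2.25).

Step 2 — sample covariance matrix, S[i,j] = (1/(n-1)) · Σ_k (x_{k,i} - mean_i) · (x_{k,j} - mean_j), divisor n-1 = 3:
  S[A,A] = ((-0.75)·(-0.75) + (3.25)·(3.25) + (-0.75)·(-0.75) + (-1.75)·(-1.75)) / 3 = 14.75/3 = 4.9167
  S[A,B] = ((-0.75)·(0.25) + (3.25)·(3.25) + (-0.75)·(-2.75) + (-1.75)·(-0.75)) / 3 = 13.75/3 = 4.5833
  S[B,B] = ((0.25)·(0.25) + (3.25)·(3.25) + (-2.75)·(-2.75) + (-0.75)·(-0.75)) / 3 = 18.75/3 = 6.25
  S = [[4.9167, 4.5833],
 [4.5833, 6.25]].

Step 3 — invert S. det(S) = 4.9167·6.25 - (4.5833)² = 9.7222.
  S^{-1} = (1/det) · [[d, -b], [-b, a]] = [[0.6429, -0.4714],
 [-0.4714, 0.5057]].

Step 4 — quadratic form (x̄ - mu_0)^T · S^{-1} · (x̄ - mu_0):
  S^{-1} · (x̄ - mu_0) = (0.9, -1.02),
  (x̄ - mu_0)^T · [...] = (-0.25)·(0.9) + (-2.25)·(-1.02) = 2.07.

Step 5 — scale by n: T² = 4 · 2.07 = 8.28.

T² ≈ 8.28


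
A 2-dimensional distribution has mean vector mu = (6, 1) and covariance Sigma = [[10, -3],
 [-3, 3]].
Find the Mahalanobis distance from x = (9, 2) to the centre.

Step 1 — centre the observation: (x - mu) = (3, 1).

Step 2 — invert Sigma. det(Sigma) = 10·3 - (-3)² = 21.
  Sigma^{-1} = (1/det) · [[d, -b], [-b, a]] = [[0.1429, 0.1429],
 [0.1429, 0.4762]].

Step 3 — form the quadratic (x - mu)^T · Sigma^{-1} · (x - mu):
  Sigma^{-1} · (x - mu) = (0.5714, 0.9048).
  (x - mu)^T · [Sigma^{-1} · (x - mu)] = (3)·(0.5714) + (1)·(0.9048) = 2.619.

Step 4 — take square root: d = √(2.619) ≈ 1.6183.

d(x, mu) = √(2.619) ≈ 1.6183


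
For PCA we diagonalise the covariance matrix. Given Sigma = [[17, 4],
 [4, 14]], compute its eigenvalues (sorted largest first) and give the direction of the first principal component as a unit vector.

Step 1 — characteristic polynomial of 2×2 Sigma:
  det(Sigma - λI) = λ² - trace · λ + det = 0.
  trace = 17 + 14 = 31, det = 17·14 - (4)² = 222.
Step 2 — discriminant:
  Δ = trace² - 4·det = 961 - 888 = 73.
Step 3 — eigenvalues:
  λ = (trace ± √Δ)/2 = (31 ± 8.544)/2,
  λ_1 = 19.772,  λ_2 = 11.228.

Step 4 — unit eigenvector for λ_1: solve (Sigma - λ_1 I)v = 0. First row:
  (17 - 19.772)·v_x + (4)·v_y = 0, i.e. (-2.772)·v_x + (4)·v_y = 0,
  so v ∝ (b, λ_1 - a) = (4, 2.772) = u.
  ||u|| = √((4)² + (2.772)²) = √(23.684) ≈ 4.8666,
  v_1 = u/||u|| ≈ (0.8219, 0.5696) (||v_1|| = 1).

λ_1 = 19.772,  λ_2 = 11.228;  v_1 ≈ (0.8219, 0.5696)


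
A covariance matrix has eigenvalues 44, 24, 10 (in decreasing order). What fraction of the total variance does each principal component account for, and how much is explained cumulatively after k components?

Step 1 — total variance = trace(Sigma) = Σ λ_i = 44 + 24 + 10 = 78.

Step 2 — fraction explained by component i = λ_i / Σ λ:
  PC1: 44/78 = 0.5641
  PC2: 24/78 = 0.3077
  PC3: 10/78 = 0.1282

Step 3 — cumulative fraction after k components = (λ_1 + ... + λ_k) / Σ λ:
  k = 1: 44/78 = 0.5641
  k = 2: (44 + 24)/78 = 68/78 = 0.8718
  k = 3: (44 + 24 + 10)/78 = 78/78 = 1

Summary (fraction, with percent):

explained: PC1 0.5641 (56.41%), PC2 0.3077 (30.77%), PC3 0.1282 (12.82%);  cumulative: 0.5641, 0.8718, 1


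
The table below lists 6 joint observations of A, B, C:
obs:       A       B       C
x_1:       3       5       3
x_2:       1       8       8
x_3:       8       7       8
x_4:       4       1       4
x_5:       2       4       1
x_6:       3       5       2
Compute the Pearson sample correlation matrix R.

Step 1 — column means:
  mean(A) = (3 + 1 + 8 + 4 + 2 + 3) / 6 = 21/6 = 3.5
  mean(B) = (5 + 8 + 7 + 1 + 4 + 5) / 6 = 30/6 = 5
  mean(C) = (3 + 8 + 8 + 4 + 1 + 2) / 6 = 26/6 = 4.3333

Step 2 — sample variances and covariances s[i,j] = (1/(n-1)) · Σ_k (x_{k,i} - mean_i) · (x_{k,j} - mean_j), with n-1 = 5:
  s[A,A] = ((-0.5)·(-0.5) + (-2.5)·(-2.5) + (4.5)·(4.5) + (0.5)·(0.5) + (-1.5)·(-1.5) + (-0.5)·(-0.5)) / 5 = 29.5/5 = 5.9
  s[A,B] = ((-0.5)·(0) + (-2.5)·(3) + (4.5)·(2) + (0.5)·(-4) + (-1.5)·(-1) + (-0.5)·(0)) / 5 = 1/5 = 0.2
  s[A,C] = ((-0.5)·(-1.3333) + (-2.5)·(3.6667) + (4.5)·(3.6667) + (0.5)·(-0.3333) + (-1.5)·(-3.3333) + (-0.5)·(-2.3333)) / 5 = 14/5 = 2.8
  s[B,B] = ((0)·(0) + (3)·(3) + (2)·(2) + (-4)·(-4) + (-1)·(-1) + (0)·(0)) / 5 = 30/5 = 6
  s[B,C] = ((0)·(-1.3333) + (3)·(3.6667) + (2)·(3.6667) + (-4)·(-0.3333) + (-1)·(-3.3333) + (0)·(-2.3333)) / 5 = 23/5 = 4.6
  s[C,C] = ((-1.3333)·(-1.3333) + (3.6667)·(3.6667) + (3.6667)·(3.6667) + (-0.3333)·(-0.3333) + (-3.3333)·(-3.3333) + (-2.3333)·(-2.3333)) / 5 = 45.3333/5 = 9.0667
  Sample standard deviations s_i = √(s[i,i]):
  s(A) = √(5.9) = 2.429
  s(B) = √(6) = 2.4495
  s(C) = √(9.0667) = 3.0111

Step 3 — r_{ij} = s_{ij} / (s_i · s_j):
  r[A,A] = 1 (diagonal).
  r[A,B] = 0.2 / (2.429 · 2.4495) = 0.2 / 5.9498 = 0.0336
  r[A,C] = 2.8 / (2.429 · 3.0111) = 2.8 / 7.3139 = 0.3828
  r[B,B] = 1 (diagonal).
  r[B,C] = 4.6 / (2.4495 · 3.0111) = 4.6 / 7.3756 = 0.6237
  r[C,C] = 1 (diagonal).

R is symmetric with unit diagonal. Assembling:

R = [[1, 0.0336, 0.3828],
 [0.0336, 1, 0.6237],
 [0.3828, 0.6237, 1]]


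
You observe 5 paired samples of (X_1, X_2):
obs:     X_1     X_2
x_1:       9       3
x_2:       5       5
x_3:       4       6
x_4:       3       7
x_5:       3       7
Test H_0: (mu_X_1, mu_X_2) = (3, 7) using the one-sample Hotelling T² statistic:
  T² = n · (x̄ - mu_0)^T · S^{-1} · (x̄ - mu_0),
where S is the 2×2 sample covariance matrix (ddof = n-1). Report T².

Step 1 — sample mean vector:
  mean(X_1) = (9 + 5 + 4 + 3 + 3) / 5 = 24/5 = 4.8
  mean(X_2) = (3 + 5 + 6 + 7 + 7) / 5 = 28/5 = 5.6
  x̄ = (4.8, 5.6),  deviation x̄ - mu_0 = (4.8, 5.6) - (3, 7) = (1.8, -1.4).

Step 2 — sample covariance matrix, S[i,j] = (1/(n-1)) · Σ_k (x_{k,i} - mean_i) · (x_{k,j} - mean_j), divisor n-1 = 4:
  S[X_1,X_1] = ((4.2)·(4.2) + (0.2)·(0.2) + (-0.8)·(-0.8) + (-1.8)·(-1.8) + (-1.8)·(-1.8)) / 4 = 24.8/4 = 6.2
  S[X_1,X_2] = ((4.2)·(-2.6) + (0.2)·(-0.6) + (-0.8)·(0.4) + (-1.8)·(1.4) + (-1.8)·(1.4)) / 4 = -16.4/4 = -4.1
  S[X_2,X_2] = ((-2.6)·(-2.6) + (-0.6)·(-0.6) + (0.4)·(0.4) + (1.4)·(1.4) + (1.4)·(1.4)) / 4 = 11.2/4 = 2.8
  S = [[6.2, -4.1],
 [-4.1, 2.8]].

Step 3 — invert S. det(S) = 6.2·2.8 - (-4.1)² = 0.55.
  S^{-1} = (1/det) · [[d, -b], [-b, a]] = [[5.0909, 7.4545],
 [7.4545, 11.2727]].

Step 4 — quadratic form (x̄ - mu_0)^T · S^{-1} · (x̄ - mu_0):
  S^{-1} · (x̄ - mu_0) = (-1.2727, -2.3636),
  (x̄ - mu_0)^T · [...] = (1.8)·(-1.2727) + (-1.4)·(-2.3636) = 1.0182.

Step 5 — scale by n: T² = 5 · 1.0182 = 5.0909.

T² ≈ 5.0909


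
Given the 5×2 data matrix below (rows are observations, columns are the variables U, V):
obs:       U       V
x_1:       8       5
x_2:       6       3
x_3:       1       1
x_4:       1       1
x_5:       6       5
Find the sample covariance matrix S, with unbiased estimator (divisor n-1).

Step 1 — column means:
  mean(U) = (8 + 6 + 1 + 1 + 6) / 5 = 22/5 = 4.4
  mean(V) = (5 + 3 + 1 + 1 + 5) / 5 = 15/5 = 3

Step 2 — sample covariance S[i,j] = (1/(n-1)) · Σ_k (x_{k,i} - mean_i) · (x_{k,j} - mean_j), with n-1 = 4.
  S[U,U] = ((3.6)·(3.6) + (1.6)·(1.6) + (-3.4)·(-3.4) + (-3.4)·(-3.4) + (1.6)·(1.6)) / 4 = 41.2/4 = 10.3
  S[U,V] = ((3.6)·(2) + (1.6)·(0) + (-3.4)·(-2) + (-3.4)·(-2) + (1.6)·(2)) / 4 = 24/4 = 6
  S[V,V] = ((2)·(2) + (0)·(0) + (-2)·(-2) + (-2)·(-2) + (2)·(2)) / 4 = 16/4 = 4

S is symmetric (S[j,i] = S[i,j]). Assembling:

S = [[10.3, 6],
 [6, 4]]


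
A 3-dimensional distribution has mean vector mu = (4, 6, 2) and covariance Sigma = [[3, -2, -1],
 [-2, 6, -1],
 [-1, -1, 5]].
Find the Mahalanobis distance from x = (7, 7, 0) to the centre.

Step 1 — centre the observation: (x - mu) = (3, 1, -2).

Step 2 — invert Sigma (cofactor / det for 3×3, or solve directly):
  Sigma^{-1} = [[0.5088, 0.193, 0.1404],
 [0.193, 0.2456, 0.0877],
 [0.1404, 0.0877, 0.2456]].

Step 3 — form the quadratic (x - mu)^T · Sigma^{-1} · (x - mu):
  Sigma^{-1} · (x - mu) = (1.4386, 0.6491, 0.0175).
  (x - mu)^T · [Sigma^{-1} · (x - mu)] = (3)·(1.4386) + (1)·(0.6491) + (-2)·(0.0175) = 4.9298.

Step 4 — take square root: d = √(4.9298) ≈ 2.2203.

d(x, mu) = √(4.9298) ≈ 2.2203


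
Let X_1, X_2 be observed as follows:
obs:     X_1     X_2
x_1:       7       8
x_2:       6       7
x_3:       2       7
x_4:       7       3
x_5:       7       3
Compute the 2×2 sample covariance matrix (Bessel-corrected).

Step 1 — column means:
  mean(X_1) = (7 + 6 + 2 + 7 + 7) / 5 = 29/5 = 5.8
  mean(X_2) = (8 + 7 + 7 + 3 + 3) / 5 = 28/5 = 5.6

Step 2 — sample covariance S[i,j] = (1/(n-1)) · Σ_k (x_{k,i} - mean_i) · (x_{k,j} - mean_j), with n-1 = 4.
  S[X_1,X_1] = ((1.2)·(1.2) + (0.2)·(0.2) + (-3.8)·(-3.8) + (1.2)·(1.2) + (1.2)·(1.2)) / 4 = 18.8/4 = 4.7
  S[X_1,X_2] = ((1.2)·(2.4) + (0.2)·(1.4) + (-3.8)·(1.4) + (1.2)·(-2.6) + (1.2)·(-2.6)) / 4 = -8.4/4 = -2.1
  S[X_2,X_2] = ((2.4)·(2.4) + (1.4)·(1.4) + (1.4)·(1.4) + (-2.6)·(-2.6) + (-2.6)·(-2.6)) / 4 = 23.2/4 = 5.8

S is symmetric (S[j,i] = S[i,j]). Assembling:

S = [[4.7, -2.1],
 [-2.1, 5.8]]


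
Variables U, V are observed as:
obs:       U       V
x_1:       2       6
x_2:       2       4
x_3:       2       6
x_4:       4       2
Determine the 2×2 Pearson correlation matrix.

Step 1 — column means:
  mean(U) = (2 + 2 + 2 + 4) / 4 = 10/4 = 2.5
  mean(V) = (6 + 4 + 6 + 2) / 4 = 18/4 = 4.5

Step 2 — sample variances and covariances s[i,j] = (1/(n-1)) · Σ_k (x_{k,i} - mean_i) · (x_{k,j} - mean_j), with n-1 = 3:
  s[U,U] = ((-0.5)·(-0.5) + (-0.5)·(-0.5) + (-0.5)·(-0.5) + (1.5)·(1.5)) / 3 = 3/3 = 1
  s[U,V] = ((-0.5)·(1.5) + (-0.5)·(-0.5) + (-0.5)·(1.5) + (1.5)·(-2.5)) / 3 = -5/3 = -1.6667
  s[V,V] = ((1.5)·(1.5) + (-0.5)·(-0.5) + (1.5)·(1.5) + (-2.5)·(-2.5)) / 3 = 11/3 = 3.6667
  Sample standard deviations s_i = √(s[i,i]):
  s(U) = √(1) = 1
  s(V) = √(3.6667) = 1.9149

Step 3 — r_{ij} = s_{ij} / (s_i · s_j):
  r[U,U] = 1 (diagonal).
  r[U,V] = -1.6667 / (1 · 1.9149) = -1.6667 / 1.9149 = -0.8704
  r[V,V] = 1 (diagonal).

R is symmetric with unit diagonal. Assembling:

R = [[1, -0.8704],
 [-0.8704, 1]]


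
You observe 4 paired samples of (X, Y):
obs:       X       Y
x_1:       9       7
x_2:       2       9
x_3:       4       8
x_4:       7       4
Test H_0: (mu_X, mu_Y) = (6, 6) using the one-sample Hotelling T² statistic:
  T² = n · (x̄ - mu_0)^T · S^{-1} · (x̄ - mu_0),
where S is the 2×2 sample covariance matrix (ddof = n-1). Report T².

Step 1 — sample mean vector:
  mean(X) = (9 + 2 + 4 + 7) / 4 = 22/4 = 5.5
  mean(Y) = (7 + 9 + 8 + 4) / 4 = 28/4 = 7
  x̄ = (5.5, 7),  deviation x̄ - mu_0 = (5.5, 7) - (6, 6) = (-0.5, 1).

Step 2 — sample covariance matrix, S[i,j] = (1/(n-1)) · Σ_k (x_{k,i} - mean_i) · (x_{k,j} - mean_j), divisor n-1 = 3:
  S[X,X] = ((3.5)·(3.5) + (-3.5)·(-3.5) + (-1.5)·(-1.5) + (1.5)·(1.5)) / 3 = 29/3 = 9.6667
  S[X,Y] = ((3.5)·(0) + (-3.5)·(2) + (-1.5)·(1) + (1.5)·(-3)) / 3 = -13/3 = -4.3333
  S[Y,Y] = ((0)·(0) + (2)·(2) + (1)·(1) + (-3)·(-3)) / 3 = 14/3 = 4.6667
  S = [[9.6667, -4.3333],
 [-4.3333, 4.6667]].

Step 3 — invert S. det(S) = 9.6667·4.6667 - (-4.3333)² = 26.3333.
  S^{-1} = (1/det) · [[d, -b], [-b, a]] = [[0.1772, 0.1646],
 [0.1646, 0.3671]].

Step 4 — quadratic form (x̄ - mu_0)^T · S^{-1} · (x̄ - mu_0):
  S^{-1} · (x̄ - mu_0) = (0.0759, 0.2848),
  (x̄ - mu_0)^T · [...] = (-0.5)·(0.0759) + (1)·(0.2848) = 0.2468.

Step 5 — scale by n: T² = 4 · 0.2468 = 0.9873.

T² ≈ 0.9873


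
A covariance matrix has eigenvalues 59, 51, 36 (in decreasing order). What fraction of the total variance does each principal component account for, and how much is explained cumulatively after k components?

Step 1 — total variance = trace(Sigma) = Σ λ_i = 59 + 51 + 36 = 146.

Step 2 — fraction explained by component i = λ_i / Σ λ:
  PC1: 59/146 = 0.4041
  PC2: 51/146 = 0.3493
  PC3: 36/146 = 0.2466

Step 3 — cumulative fraction after k components = (λ_1 + ... + λ_k) / Σ λ:
  k = 1: 59/146 = 0.4041
  k = 2: (59 + 51)/146 = 110/146 = 0.7534
  k = 3: (59 + 51 + 36)/146 = 146/146 = 1

Summary (fraction, with percent):

explained: PC1 0.4041 (40.41%), PC2 0.3493 (34.93%), PC3 0.2466 (24.66%);  cumulative: 0.4041, 0.7534, 1


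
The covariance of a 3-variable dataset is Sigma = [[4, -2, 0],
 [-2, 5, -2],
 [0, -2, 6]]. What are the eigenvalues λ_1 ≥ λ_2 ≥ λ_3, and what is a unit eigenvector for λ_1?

Step 1 — characteristic polynomial p(λ) = det(λI - Sigma) = λ³ - tr·λ² + c_1·λ - det, where tr = trace, c_1 = sum of the principal 2×2 minors, det = det(Sigma):
  tr = 4 + 5 + 6 = 15,
  c_1 = (4·5 - (-2)²) + (4·6 - (0)²) + (5·6 - (-2)²) = 16 + 24 + 26 = 66,
  det = 4·(5·6 - (-2)²) - (-2)·((-2)·6 - (-2)·(0)) + (0)·((-2)·(-2) - 5·(0)) = 4·(26) - (-2)·(-12) + (0)·(4) = 80.
  So p(λ) = λ³ - 15λ² + 66λ - 80.
Step 2 — look for an integer root (rational root theorem: any rational root is an integer divisor of 80). Testing λ = 2:
  p(2) = 8 - 60 + 132 - 80 = 0  ✓
  Dividing out (λ - 2): p(λ) = (λ - 2)(λ² - 13λ + 40).
Step 3 — remaining eigenvalues from the quadratic λ² - 13λ + 40 = 0:
  Δ = 13² - 4·40 = 169 - 160 = 9,  λ = (13 ± √9)/2 = (13 ± 3)/2 = 8 or 5.
  Sorted: λ_1 = 8,  λ_2 = 5,  λ_3 = 2  (check: sum = 15 = tr ✓).

Step 4 — unit eigenvector for λ_1 = 8: v spans the null space of (Sigma - λ_1 I), whose rows are
  r_1 = (-4, -2, 0),  r_2 = (-2, -3, -2),  r_3 = (0, -2, -2).
  v is orthogonal to every row, so take v ∝ r_1 × r_2 = ((-2)·(-2) - (0)·(-3), (0)·(-2) - (-4)·(-2), (-4)·(-3) - (-2)·(-2)) = (4, -8, 8).
  Rescale (divide by 4): u = (1, -2, 2).
  ||u|| = √((1)² + (-2)² + (2)²) = √(9) = 3,  v_1 = u/||u|| ≈ (0.3333, -0.6667, 0.6667) (||v_1|| = 1).

λ_1 = 8,  λ_2 = 5,  λ_3 = 2;  v_1 ≈ (0.3333, -0.6667, 0.6667)


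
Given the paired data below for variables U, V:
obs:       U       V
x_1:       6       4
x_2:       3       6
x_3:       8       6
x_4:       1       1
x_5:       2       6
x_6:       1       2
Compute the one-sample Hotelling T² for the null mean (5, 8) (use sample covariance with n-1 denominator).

Step 1 — sample mean vector:
  mean(U) = (6 + 3 + 8 + 1 + 2 + 1) / 6 = 21/6 = 3.5
  mean(V) = (4 + 6 + 6 + 1 + 6 + 2) / 6 = 25/6 = 4.1667
  x̄ = (3.5, 4.1667),  deviation x̄ - mu_0 = (3.5, 4.1667) - (5, 8) = (-1.5, -3.8333).

Step 2 — sample covariance matrix, S[i,j] = (1/(n-1)) · Σ_k (x_{k,i} - mean_i) · (x_{k,j} - mean_j), divisor n-1 = 5:
  S[U,U] = ((2.5)·(2.5) + (-0.5)·(-0.5) + (4.5)·(4.5) + (-2.5)·(-2.5) + (-1.5)·(-1.5) + (-2.5)·(-2.5)) / 5 = 41.5/5 = 8.3
  S[U,V] = ((2.5)·(-0.1667) + (-0.5)·(1.8333) + (4.5)·(1.8333) + (-2.5)·(-3.1667) + (-1.5)·(1.8333) + (-2.5)·(-2.1667)) / 5 = 17.5/5 = 3.5
  S[V,V] = ((-0.1667)·(-0.1667) + (1.8333)·(1.8333) + (1.8333)·(1.8333) + (-3.1667)·(-3.1667) + (1.8333)·(1.8333) + (-2.1667)·(-2.1667)) / 5 = 24.8333/5 = 4.9667
  S = [[8.3, 3.5],
 [3.5, 4.9667]].

Step 3 — invert S. det(S) = 8.3·4.9667 - (3.5)² = 28.9733.
  S^{-1} = (1/det) · [[d, -b], [-b, a]] = [[0.1714, -0.1208],
 [-0.1208, 0.2865]].

Step 4 — quadratic form (x̄ - mu_0)^T · S^{-1} · (x̄ - mu_0):
  S^{-1} · (x̄ - mu_0) = (0.2059, -0.9169),
  (x̄ - mu_0)^T · [...] = (-1.5)·(0.2059) + (-3.8333)·(-0.9169) = 3.206.

Step 5 — scale by n: T² = 6 · 3.206 = 19.2361.

T² ≈ 19.2361


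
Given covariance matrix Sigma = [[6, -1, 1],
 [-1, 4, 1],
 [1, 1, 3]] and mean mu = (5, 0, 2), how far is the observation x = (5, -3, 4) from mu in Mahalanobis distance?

Step 1 — centre the observation: (x - mu) = (0, -3, 2).

Step 2 — invert Sigma (cofactor / det for 3×3, or solve directly):
  Sigma^{-1} = [[0.193, 0.0702, -0.0877],
 [0.0702, 0.2982, -0.1228],
 [-0.0877, -0.1228, 0.4035]].

Step 3 — form the quadratic (x - mu)^T · Sigma^{-1} · (x - mu):
  Sigma^{-1} · (x - mu) = (-0.386, -1.1404, 1.1754).
  (x - mu)^T · [Sigma^{-1} · (x - mu)] = (0)·(-0.386) + (-3)·(-1.1404) + (2)·(1.1754) = 5.7719.

Step 4 — take square root: d = √(5.7719) ≈ 2.4025.

d(x, mu) = √(5.7719) ≈ 2.4025


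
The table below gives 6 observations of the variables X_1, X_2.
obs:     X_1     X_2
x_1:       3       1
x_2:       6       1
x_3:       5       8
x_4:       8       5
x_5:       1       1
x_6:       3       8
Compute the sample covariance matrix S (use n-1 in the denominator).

Step 1 — column means:
  mean(X_1) = (3 + 6 + 5 + 8 + 1 + 3) / 6 = 26/6 = 4.3333
  mean(X_2) = (1 + 1 + 8 + 5 + 1 + 8) / 6 = 24/6 = 4

Step 2 — sample covariance S[i,j] = (1/(n-1)) · Σ_k (x_{k,i} - mean_i) · (x_{k,j} - mean_j), with n-1 = 5.
  S[X_1,X_1] = ((-1.3333)·(-1.3333) + (1.6667)·(1.6667) + (0.6667)·(0.6667) + (3.6667)·(3.6667) + (-3.3333)·(-3.3333) + (-1.3333)·(-1.3333)) / 5 = 31.3333/5 = 6.2667
  S[X_1,X_2] = ((-1.3333)·(-3) + (1.6667)·(-3) + (0.6667)·(4) + (3.6667)·(1) + (-3.3333)·(-3) + (-1.3333)·(4)) / 5 = 10/5 = 2
  S[X_2,X_2] = ((-3)·(-3) + (-3)·(-3) + (4)·(4) + (1)·(1) + (-3)·(-3) + (4)·(4)) / 5 = 60/5 = 12

S is symmetric (S[j,i] = S[i,j]). Assembling:

S = [[6.2667, 2],
 [2, 12]]


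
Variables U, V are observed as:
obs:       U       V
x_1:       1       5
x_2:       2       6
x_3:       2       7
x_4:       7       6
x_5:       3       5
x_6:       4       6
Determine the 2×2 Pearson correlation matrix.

Step 1 — column means:
  mean(U) = (1 + 2 + 2 + 7 + 3 + 4) / 6 = 19/6 = 3.1667
  mean(V) = (5 + 6 + 7 + 6 + 5 + 6) / 6 = 35/6 = 5.8333

Step 2 — sample variances and covariances s[i,j] = (1/(n-1)) · Σ_k (x_{k,i} - mean_i) · (x_{k,j} - mean_j), with n-1 = 5:
  s[U,U] = ((-2.1667)·(-2.1667) + (-1.1667)·(-1.1667) + (-1.1667)·(-1.1667) + (3.8333)·(3.8333) + (-0.1667)·(-0.1667) + (0.8333)·(0.8333)) / 5 = 22.8333/5 = 4.5667
  s[U,V] = ((-2.1667)·(-0.8333) + (-1.1667)·(0.1667) + (-1.1667)·(1.1667) + (3.8333)·(0.1667) + (-0.1667)·(-0.8333) + (0.8333)·(0.1667)) / 5 = 1.1667/5 = 0.2333
  s[V,V] = ((-0.8333)·(-0.8333) + (0.1667)·(0.1667) + (1.1667)·(1.1667) + (0.1667)·(0.1667) + (-0.8333)·(-0.8333) + (0.1667)·(0.1667)) / 5 = 2.8333/5 = 0.5667
  Sample standard deviations s_i = √(s[i,i]):
  s(U) = √(4.5667) = 2.137
  s(V) = √(0.5667) = 0.7528

Step 3 — r_{ij} = s_{ij} / (s_i · s_j):
  r[U,U] = 1 (diagonal).
  r[U,V] = 0.2333 / (2.137 · 0.7528) = 0.2333 / 1.6087 = 0.145
  r[V,V] = 1 (diagonal).

R is symmetric with unit diagonal. Assembling:

R = [[1, 0.145],
 [0.145, 1]]


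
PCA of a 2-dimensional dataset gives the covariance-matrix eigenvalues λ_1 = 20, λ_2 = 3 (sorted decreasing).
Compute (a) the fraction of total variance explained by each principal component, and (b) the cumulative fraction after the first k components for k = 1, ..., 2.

Step 1 — total variance = trace(Sigma) = Σ λ_i = 20 + 3 = 23.

Step 2 — fraction explained by component i = λ_i / Σ λ:
  PC1: 20/23 = 0.8696
  PC2: 3/23 = 0.1304

Step 3 — cumulative fraction after k components = (λ_1 + ... + λ_k) / Σ λ:
  k = 1: 20/23 = 0.8696
  k = 2: (20 + 3)/23 = 23/23 = 1

Summary (fraction, with percent):

explained: PC1 0.8696 (86.96%), PC2 0.1304 (13.04%);  cumulative: 0.8696, 1


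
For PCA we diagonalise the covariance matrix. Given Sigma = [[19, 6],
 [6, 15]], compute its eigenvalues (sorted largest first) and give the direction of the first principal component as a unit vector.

Step 1 — characteristic polynomial of 2×2 Sigma:
  det(Sigma - λI) = λ² - trace · λ + det = 0.
  trace = 19 + 15 = 34, det = 19·15 - (6)² = 249.
Step 2 — discriminant:
  Δ = trace² - 4·det = 1156 - 996 = 160.
Step 3 — eigenvalues:
  λ = (trace ± √Δ)/2 = (34 ± 12.6491)/2,
  λ_1 = 23.3246,  λ_2 = 10.6754.

Step 4 — unit eigenvector for λ_1: solve (Sigma - λ_1 I)v = 0. First row:
  (19 - 23.3246)·v_x + (6)·v_y = 0, i.e. (-4.3246)·v_x + (6)·v_y = 0,
  so v ∝ (b, λ_1 - a) = (6, 4.3246) = u.
  ||u|| = √((6)² + (4.3246)²) = √(54.7018) ≈ 7.3961,
  v_1 = u/||u|| ≈ (0.8112, 0.5847) (||v_1|| = 1).

λ_1 = 23.3246,  λ_2 = 10.6754;  v_1 ≈ (0.8112, 0.5847)


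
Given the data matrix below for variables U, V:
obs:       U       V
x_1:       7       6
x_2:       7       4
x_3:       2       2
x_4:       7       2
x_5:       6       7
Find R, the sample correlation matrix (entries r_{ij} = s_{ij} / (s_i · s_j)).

Step 1 — column means:
  mean(U) = (7 + 7 + 2 + 7 + 6) / 5 = 29/5 = 5.8
  mean(V) = (6 + 4 + 2 + 2 + 7) / 5 = 21/5 = 4.2

Step 2 — sample variances and covariances s[i,j] = (1/(n-1)) · Σ_k (x_{k,i} - mean_i) · (x_{k,j} - mean_j), with n-1 = 4:
  s[U,U] = ((1.2)·(1.2) + (1.2)·(1.2) + (-3.8)·(-3.8) + (1.2)·(1.2) + (0.2)·(0.2)) / 4 = 18.8/4 = 4.7
  s[U,V] = ((1.2)·(1.8) + (1.2)·(-0.2) + (-3.8)·(-2.2) + (1.2)·(-2.2) + (0.2)·(2.8)) / 4 = 8.2/4 = 2.05
  s[V,V] = ((1.8)·(1.8) + (-0.2)·(-0.2) + (-2.2)·(-2.2) + (-2.2)·(-2.2) + (2.8)·(2.8)) / 4 = 20.8/4 = 5.2
  Sample standard deviations s_i = √(s[i,i]):
  s(U) = √(4.7) = 2.1679
  s(V) = √(5.2) = 2.2804

Step 3 — r_{ij} = s_{ij} / (s_i · s_j):
  r[U,U] = 1 (diagonal).
  r[U,V] = 2.05 / (2.1679 · 2.2804) = 2.05 / 4.9437 = 0.4147
  r[V,V] = 1 (diagonal).

R is symmetric with unit diagonal. Assembling:

R = [[1, 0.4147],
 [0.4147, 1]]


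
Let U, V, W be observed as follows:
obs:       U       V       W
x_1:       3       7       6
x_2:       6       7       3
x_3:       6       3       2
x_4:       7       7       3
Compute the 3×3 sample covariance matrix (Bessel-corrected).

Step 1 — column means:
  mean(U) = (3 + 6 + 6 + 7) / 4 = 22/4 = 5.5
  mean(V) = (7 + 7 + 3 + 7) / 4 = 24/4 = 6
  mean(W) = (6 + 3 + 2 + 3) / 4 = 14/4 = 3.5

Step 2 — sample covariance S[i,j] = (1/(n-1)) · Σ_k (x_{k,i} - mean_i) · (x_{k,j} - mean_j), with n-1 = 3.
  S[U,U] = ((-2.5)·(-2.5) + (0.5)·(0.5) + (0.5)·(0.5) + (1.5)·(1.5)) / 3 = 9/3 = 3
  S[U,V] = ((-2.5)·(1) + (0.5)·(1) + (0.5)·(-3) + (1.5)·(1)) / 3 = -2/3 = -0.6667
  S[U,W] = ((-2.5)·(2.5) + (0.5)·(-0.5) + (0.5)·(-1.5) + (1.5)·(-0.5)) / 3 = -8/3 = -2.6667
  S[V,V] = ((1)·(1) + (1)·(1) + (-3)·(-3) + (1)·(1)) / 3 = 12/3 = 4
  S[V,W] = ((1)·(2.5) + (1)·(-0.5) + (-3)·(-1.5) + (1)·(-0.5)) / 3 = 6/3 = 2
  S[W,W] = ((2.5)·(2.5) + (-0.5)·(-0.5) + (-1.5)·(-1.5) + (-0.5)·(-0.5)) / 3 = 9/3 = 3

S is symmetric (S[j,i] = S[i,j]). Assembling:

S = [[3, -0.6667, -2.6667],
 [-0.6667, 4, 2],
 [-2.6667, 2, 3]]


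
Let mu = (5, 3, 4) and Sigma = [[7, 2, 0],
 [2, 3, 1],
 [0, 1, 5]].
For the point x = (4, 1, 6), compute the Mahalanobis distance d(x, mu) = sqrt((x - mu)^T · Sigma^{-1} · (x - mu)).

Step 1 — centre the observation: (x - mu) = (-1, -2, 2).

Step 2 — invert Sigma (cofactor / det for 3×3, or solve directly):
  Sigma^{-1} = [[0.1795, -0.1282, 0.0256],
 [-0.1282, 0.4487, -0.0897],
 [0.0256, -0.0897, 0.2179]].

Step 3 — form the quadratic (x - mu)^T · Sigma^{-1} · (x - mu):
  Sigma^{-1} · (x - mu) = (0.1282, -0.9487, 0.5897).
  (x - mu)^T · [Sigma^{-1} · (x - mu)] = (-1)·(0.1282) + (-2)·(-0.9487) + (2)·(0.5897) = 2.9487.

Step 4 — take square root: d = √(2.9487) ≈ 1.7172.

d(x, mu) = √(2.9487) ≈ 1.7172


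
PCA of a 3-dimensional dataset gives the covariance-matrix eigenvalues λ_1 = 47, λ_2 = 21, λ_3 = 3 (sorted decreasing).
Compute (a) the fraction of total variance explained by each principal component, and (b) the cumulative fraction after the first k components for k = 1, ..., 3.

Step 1 — total variance = trace(Sigma) = Σ λ_i = 47 + 21 + 3 = 71.

Step 2 — fraction explained by component i = λ_i / Σ λ:
  PC1: 47/71 = 0.662
  PC2: 21/71 = 0.2958
  PC3: 3/71 = 0.0423

Step 3 — cumulative fraction after k components = (λ_1 + ... + λ_k) / Σ λ:
  k = 1: 47/71 = 0.662
  k = 2: (47 + 21)/71 = 68/71 = 0.9577
  k = 3: (47 + 21 + 3)/71 = 71/71 = 1

Summary (fraction, with percent):

explained: PC1 0.662 (66.2%), PC2 0.2958 (29.58%), PC3 0.0423 (4.23%);  cumulative: 0.662, 0.9577, 1


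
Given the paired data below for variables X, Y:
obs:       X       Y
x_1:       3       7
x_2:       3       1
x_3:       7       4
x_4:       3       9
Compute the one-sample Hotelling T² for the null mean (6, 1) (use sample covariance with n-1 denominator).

Step 1 — sample mean vector:
  mean(X) = (3 + 3 + 7 + 3) / 4 = 16/4 = 4
  mean(Y) = (7 + 1 + 4 + 9) / 4 = 21/4 = 5.25
  x̄ = (4, 5.25),  deviation x̄ - mu_0 = (4, 5.25) - (6, 1) = (-2, 4.25).

Step 2 — sample covariance matrix, S[i,j] = (1/(n-1)) · Σ_k (x_{k,i} - mean_i) · (x_{k,j} - mean_j), divisor n-1 = 3:
  S[X,X] = ((-1)·(-1) + (-1)·(-1) + (3)·(3) + (-1)·(-1)) / 3 = 12/3 = 4
  S[X,Y] = ((-1)·(1.75) + (-1)·(-4.25) + (3)·(-1.25) + (-1)·(3.75)) / 3 = -5/3 = -1.6667
  S[Y,Y] = ((1.75)·(1.75) + (-4.25)·(-4.25) + (-1.25)·(-1.25) + (3.75)·(3.75)) / 3 = 36.75/3 = 12.25
  S = [[4, -1.6667],
 [-1.6667, 12.25]].

Step 3 — invert S. det(S) = 4·12.25 - (-1.6667)² = 46.2222.
  S^{-1} = (1/det) · [[d, -b], [-b, a]] = [[0.265, 0.0361],
 [0.0361, 0.0865]].

Step 4 — quadratic form (x̄ - mu_0)^T · S^{-1} · (x̄ - mu_0):
  S^{-1} · (x̄ - mu_0) = (-0.3768, 0.2957),
  (x̄ - mu_0)^T · [...] = (-2)·(-0.3768) + (4.25)·(0.2957) = 2.0102.

Step 5 — scale by n: T² = 4 · 2.0102 = 8.0409.

T² ≈ 8.0409


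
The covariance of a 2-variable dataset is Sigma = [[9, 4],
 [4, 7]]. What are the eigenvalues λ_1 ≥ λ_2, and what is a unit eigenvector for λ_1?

Step 1 — characteristic polynomial of 2×2 Sigma:
  det(Sigma - λI) = λ² - trace · λ + det = 0.
  trace = 9 + 7 = 16, det = 9·7 - (4)² = 47.
Step 2 — discriminant:
  Δ = trace² - 4·det = 256 - 188 = 68.
Step 3 — eigenvalues:
  λ = (trace ± √Δ)/2 = (16 ± 8.2462)/2,
  λ_1 = 12.1231,  λ_2 = 3.8769.

Step 4 — unit eigenvector for λ_1: solve (Sigma - λ_1 I)v = 0. First row:
  (9 - 12.1231)·v_x + (4)·v_y = 0, i.e. (-3.1231)·v_x + (4)·v_y = 0,
  so v ∝ (b, λ_1 - a) = (4, 3.1231) = u.
  ||u|| = √((4)² + (3.1231)²) = √(25.7538) ≈ 5.0748,
  v_1 = u/||u|| ≈ (0.7882, 0.6154) (||v_1|| = 1).

λ_1 = 12.1231,  λ_2 = 3.8769;  v_1 ≈ (0.7882, 0.6154)


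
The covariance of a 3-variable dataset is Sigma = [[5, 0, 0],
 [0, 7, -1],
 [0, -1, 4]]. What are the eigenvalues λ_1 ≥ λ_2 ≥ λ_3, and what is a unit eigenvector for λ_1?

Step 1 — characteristic polynomial p(λ) = det(λI - Sigma) = λ³ - tr·λ² + c_1·λ - det, where tr = trace, c_1 = sum of the principal 2×2 minors, det = det(Sigma):
  tr = 5 + 7 + 4 = 16,
  c_1 = (5·7 - (0)²) + (5·4 - (0)²) + (7·4 - (-1)²) = 35 + 20 + 27 = 82,
  det = 5·(7·4 - (-1)²) - (0)·((0)·4 - (-1)·(0)) + (0)·((0)·(-1) - 7·(0)) = 5·(27) - (0)·(0) + (0)·(0) = 135.
  So p(λ) = λ³ - 16λ² + 82λ - 135.
Step 2 — look for an integer root (rational root theorem: any rational root is an integer divisor of 135). Testing λ = 5:
  p(5) = 125 - 400 + 410 - 135 = 0  ✓
  Dividing out (λ - 5): p(λ) = (λ - 5)(λ² - 11λ + 27).
Step 3 — remaining eigenvalues from the quadratic λ² - 11λ + 27 = 0:
  Δ = 11² - 4·27 = 121 - 108 = 13,  λ = (11 ± √13)/2 = (11 ± 3.6056)/2 ≈ 7.3028 or 3.6972.
  Sorted: λ_1 = 7.3028,  λ_2 = 5,  λ_3 = 3.6972  (check: sum = 16 = tr ✓).

Step 4 — unit eigenvector for λ_1 ≈ 7.3028: v spans the null space of (Sigma - λ_1 I), whose rows are
  r_1 = (-2.3028, 0, 0),  r_2 = (0, -0.3028, -1),  r_3 = (0, -1, -3.3028).
  v is orthogonal to every row, so take v ∝ r_1 × r_2 = ((0)·(-1) - (0)·(-0.3028), (0)·(0) - (-2.3028)·(-1), (-2.3028)·(-0.3028) - (0)·(0)) ≈ (0, -2.3028, 0.6972).
  Rescale (multiply by -1 so the first nonzero entry is positive): u = (0, 2.3028, -0.6972).
  ||u|| = √((0)² + (2.3028)² + (-0.6972)²) = √(5.7889) ≈ 2.406,  v_1 = u/||u|| ≈ (0, 0.9571, -0.2898) (||v_1|| = 1).

λ_1 = 7.3028,  λ_2 = 5,  λ_3 = 3.6972;  v_1 ≈ (0, 0.9571, -0.2898)


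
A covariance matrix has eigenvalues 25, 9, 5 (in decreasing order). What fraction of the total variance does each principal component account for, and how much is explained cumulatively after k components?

Step 1 — total variance = trace(Sigma) = Σ λ_i = 25 + 9 + 5 = 39.

Step 2 — fraction explained by component i = λ_i / Σ λ:
  PC1: 25/39 = 0.641
  PC2: 9/39 = 0.2308
  PC3: 5/39 = 0.1282

Step 3 — cumulative fraction after k components = (λ_1 + ... + λ_k) / Σ λ:
  k = 1: 25/39 = 0.641
  k = 2: (25 + 9)/39 = 34/39 = 0.8718
  k = 3: (25 + 9 + 5)/39 = 39/39 = 1

Summary (fraction, with percent):

explained: PC1 0.641 (64.1%), PC2 0.2308 (23.08%), PC3 0.1282 (12.82%);  cumulative: 0.641, 0.8718, 1


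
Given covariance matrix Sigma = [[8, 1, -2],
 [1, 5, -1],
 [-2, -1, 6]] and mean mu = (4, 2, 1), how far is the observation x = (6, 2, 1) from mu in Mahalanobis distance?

Step 1 — centre the observation: (x - mu) = (2, 0, 0).

Step 2 — invert Sigma (cofactor / det for 3×3, or solve directly):
  Sigma^{-1} = [[0.1381, -0.019, 0.0429],
 [-0.019, 0.2095, 0.0286],
 [0.0429, 0.0286, 0.1857]].

Step 3 — form the quadratic (x - mu)^T · Sigma^{-1} · (x - mu):
  Sigma^{-1} · (x - mu) = (0.2762, -0.0381, 0.0857).
  (x - mu)^T · [Sigma^{-1} · (x - mu)] = (2)·(0.2762) + (0)·(-0.0381) + (0)·(0.0857) = 0.5524.

Step 4 — take square root: d = √(0.5524) ≈ 0.7432.

d(x, mu) = √(0.5524) ≈ 0.7432


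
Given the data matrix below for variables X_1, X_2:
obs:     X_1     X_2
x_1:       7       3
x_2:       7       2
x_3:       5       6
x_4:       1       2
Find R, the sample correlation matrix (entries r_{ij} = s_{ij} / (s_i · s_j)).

Step 1 — column means:
  mean(X_1) = (7 + 7 + 5 + 1) / 4 = 20/4 = 5
  mean(X_2) = (3 + 2 + 6 + 2) / 4 = 13/4 = 3.25

Step 2 — sample variances and covariances s[i,j] = (1/(n-1)) · Σ_k (x_{k,i} - mean_i) · (x_{k,j} - mean_j), with n-1 = 3:
  s[X_1,X_1] = ((2)·(2) + (2)·(2) + (0)·(0) + (-4)·(-4)) / 3 = 24/3 = 8
  s[X_1,X_2] = ((2)·(-0.25) + (2)·(-1.25) + (0)·(2.75) + (-4)·(-1.25)) / 3 = 2/3 = 0.6667
  s[X_2,X_2] = ((-0.25)·(-0.25) + (-1.25)·(-1.25) + (2.75)·(2.75) + (-1.25)·(-1.25)) / 3 = 10.75/3 = 3.5833
  Sample standard deviations s_i = √(s[i,i]):
  s(X_1) = √(8) = 2.8284
  s(X_2) = √(3.5833) = 1.893

Step 3 — r_{ij} = s_{ij} / (s_i · s_j):
  r[X_1,X_1] = 1 (diagonal).
  r[X_1,X_2] = 0.6667 / (2.8284 · 1.893) = 0.6667 / 5.3541 = 0.1245
  r[X_2,X_2] = 1 (diagonal).

R is symmetric with unit diagonal. Assembling:

R = [[1, 0.1245],
 [0.1245, 1]]


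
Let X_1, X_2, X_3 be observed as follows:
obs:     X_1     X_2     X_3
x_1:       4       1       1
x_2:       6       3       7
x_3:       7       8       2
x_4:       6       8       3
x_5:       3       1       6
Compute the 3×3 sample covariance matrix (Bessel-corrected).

Step 1 — column means:
  mean(X_1) = (4 + 6 + 7 + 6 + 3) / 5 = 26/5 = 5.2
  mean(X_2) = (1 + 3 + 8 + 8 + 1) / 5 = 21/5 = 4.2
  mean(X_3) = (1 + 7 + 2 + 3 + 6) / 5 = 19/5 = 3.8

Step 2 — sample covariance S[i,j] = (1/(n-1)) · Σ_k (x_{k,i} - mean_i) · (x_{k,j} - mean_j), with n-1 = 4.
  S[X_1,X_1] = ((-1.2)·(-1.2) + (0.8)·(0.8) + (1.8)·(1.8) + (0.8)·(0.8) + (-2.2)·(-2.2)) / 4 = 10.8/4 = 2.7
  S[X_1,X_2] = ((-1.2)·(-3.2) + (0.8)·(-1.2) + (1.8)·(3.8) + (0.8)·(3.8) + (-2.2)·(-3.2)) / 4 = 19.8/4 = 4.95
  S[X_1,X_3] = ((-1.2)·(-2.8) + (0.8)·(3.2) + (1.8)·(-1.8) + (0.8)·(-0.8) + (-2.2)·(2.2)) / 4 = -2.8/4 = -0.7
  S[X_2,X_2] = ((-3.2)·(-3.2) + (-1.2)·(-1.2) + (3.8)·(3.8) + (3.8)·(3.8) + (-3.2)·(-3.2)) / 4 = 50.8/4 = 12.7
  S[X_2,X_3] = ((-3.2)·(-2.8) + (-1.2)·(3.2) + (3.8)·(-1.8) + (3.8)·(-0.8) + (-3.2)·(2.2)) / 4 = -11.8/4 = -2.95
  S[X_3,X_3] = ((-2.8)·(-2.8) + (3.2)·(3.2) + (-1.8)·(-1.8) + (-0.8)·(-0.8) + (2.2)·(2.2)) / 4 = 26.8/4 = 6.7

S is symmetric (S[j,i] = S[i,j]). Assembling:

S = [[2.7, 4.95, -0.7],
 [4.95, 12.7, -2.95],
 [-0.7, -2.95, 6.7]]


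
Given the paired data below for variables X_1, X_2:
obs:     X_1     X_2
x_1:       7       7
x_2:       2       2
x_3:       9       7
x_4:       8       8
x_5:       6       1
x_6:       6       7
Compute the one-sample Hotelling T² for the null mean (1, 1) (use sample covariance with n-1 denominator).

Step 1 — sample mean vector:
  mean(X_1) = (7 + 2 + 9 + 8 + 6 + 6) / 6 = 38/6 = 6.3333
  mean(X_2) = (7 + 2 + 7 + 8 + 1 + 7) / 6 = 32/6 = 5.3333
  x̄ = (6.3333, 5.3333),  deviation x̄ - mu_0 = (6.3333, 5.3333) - (1, 1) = (5.3333, 4.3333).

Step 2 — sample covariance matrix, S[i,j] = (1/(n-1)) · Σ_k (x_{k,i} - mean_i) · (x_{k,j} - mean_j), divisor n-1 = 5:
  S[X_1,X_1] = ((0.6667)·(0.6667) + (-4.3333)·(-4.3333) + (2.6667)·(2.6667) + (1.6667)·(1.6667) + (-0.3333)·(-0.3333) + (-0.3333)·(-0.3333)) / 5 = 29.3333/5 = 5.8667
  S[X_1,X_2] = ((0.6667)·(1.6667) + (-4.3333)·(-3.3333) + (2.6667)·(1.6667) + (1.6667)·(2.6667) + (-0.3333)·(-4.3333) + (-0.3333)·(1.6667)) / 5 = 25.3333/5 = 5.0667
  S[X_2,X_2] = ((1.6667)·(1.6667) + (-3.3333)·(-3.3333) + (1.6667)·(1.6667) + (2.6667)·(2.6667) + (-4.3333)·(-4.3333) + (1.6667)·(1.6667)) / 5 = 45.3333/5 = 9.0667
  S = [[5.8667, 5.0667],
 [5.0667, 9.0667]].

Step 3 — invert S. det(S) = 5.8667·9.0667 - (5.0667)² = 27.52.
  S^{-1} = (1/det) · [[d, -b], [-b, a]] = [[0.3295, -0.1841],
 [-0.1841, 0.2132]].

Step 4 — quadratic form (x̄ - mu_0)^T · S^{-1} · (x̄ - mu_0):
  S^{-1} · (x̄ - mu_0) = (0.9593, -0.0581),
  (x̄ - mu_0)^T · [...] = (5.3333)·(0.9593) + (4.3333)·(-0.0581) = 4.8643.

Step 5 — scale by n: T² = 6 · 4.8643 = 29.186.

T² ≈ 29.186


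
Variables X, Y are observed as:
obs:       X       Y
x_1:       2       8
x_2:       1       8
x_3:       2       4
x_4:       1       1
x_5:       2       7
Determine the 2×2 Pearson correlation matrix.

Step 1 — column means:
  mean(X) = (2 + 1 + 2 + 1 + 2) / 5 = 8/5 = 1.6
  mean(Y) = (8 + 8 + 4 + 1 + 7) / 5 = 28/5 = 5.6

Step 2 — sample variances and covariances s[i,j] = (1/(n-1)) · Σ_k (x_{k,i} - mean_i) · (x_{k,j} - mean_j), with n-1 = 4:
  s[X,X] = ((0.4)·(0.4) + (-0.6)·(-0.6) + (0.4)·(0.4) + (-0.6)·(-0.6) + (0.4)·(0.4)) / 4 = 1.2/4 = 0.3
  s[X,Y] = ((0.4)·(2.4) + (-0.6)·(2.4) + (0.4)·(-1.6) + (-0.6)·(-4.6) + (0.4)·(1.4)) / 4 = 2.2/4 = 0.55
  s[Y,Y] = ((2.4)·(2.4) + (2.4)·(2.4) + (-1.6)·(-1.6) + (-4.6)·(-4.6) + (1.4)·(1.4)) / 4 = 37.2/4 = 9.3
  Sample standard deviations s_i = √(s[i,i]):
  s(X) = √(0.3) = 0.5477
  s(Y) = √(9.3) = 3.0496

Step 3 — r_{ij} = s_{ij} / (s_i · s_j):
  r[X,X] = 1 (diagonal).
  r[X,Y] = 0.55 / (0.5477 · 3.0496) = 0.55 / 1.6703 = 0.3293
  r[Y,Y] = 1 (diagonal).

R is symmetric with unit diagonal. Assembling:

R = [[1, 0.3293],
 [0.3293, 1]]


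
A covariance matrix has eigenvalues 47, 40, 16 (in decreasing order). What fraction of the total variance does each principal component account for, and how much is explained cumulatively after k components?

Step 1 — total variance = trace(Sigma) = Σ λ_i = 47 + 40 + 16 = 103.

Step 2 — fraction explained by component i = λ_i / Σ λ:
  PC1: 47/103 = 0.4563
  PC2: 40/103 = 0.3883
  PC3: 16/103 = 0.1553

Step 3 — cumulative fraction after k components = (λ_1 + ... + λ_k) / Σ λ:
  k = 1: 47/103 = 0.4563
  k = 2: (47 + 40)/103 = 87/103 = 0.8447
  k = 3: (47 + 40 + 16)/103 = 103/103 = 1

Summary (fraction, with percent):

explained: PC1 0.4563 (45.63%), PC2 0.3883 (38.83%), PC3 0.1553 (15.53%);  cumulative: 0.4563, 0.8447, 1


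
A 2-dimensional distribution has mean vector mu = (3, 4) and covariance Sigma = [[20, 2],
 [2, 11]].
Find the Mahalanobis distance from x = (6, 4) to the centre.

Step 1 — centre the observation: (x - mu) = (3, 0).

Step 2 — invert Sigma. det(Sigma) = 20·11 - (2)² = 216.
  Sigma^{-1} = (1/det) · [[d, -b], [-b, a]] = [[0.0509, -0.0093],
 [-0.0093, 0.0926]].

Step 3 — form the quadratic (x - mu)^T · Sigma^{-1} · (x - mu):
  Sigma^{-1} · (x - mu) = (0.1528, -0.0278).
  (x - mu)^T · [Sigma^{-1} · (x - mu)] = (3)·(0.1528) + (0)·(-0.0278) = 0.4583.

Step 4 — take square root: d = √(0.4583) ≈ 0.677.

d(x, mu) = √(0.4583) ≈ 0.677


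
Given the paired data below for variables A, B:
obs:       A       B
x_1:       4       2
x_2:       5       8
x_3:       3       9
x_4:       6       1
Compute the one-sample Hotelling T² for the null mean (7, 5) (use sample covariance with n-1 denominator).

Step 1 — sample mean vector:
  mean(A) = (4 + 5 + 3 + 6) / 4 = 18/4 = 4.5
  mean(B) = (2 + 8 + 9 + 1) / 4 = 20/4 = 5
  x̄ = (4.5, 5),  deviation x̄ - mu_0 = (4.5, 5) - (7, 5) = (-2.5, 0).

Step 2 — sample covariance matrix, S[i,j] = (1/(n-1)) · Σ_k (x_{k,i} - mean_i) · (x_{k,j} - mean_j), divisor n-1 = 3:
  S[A,A] = ((-0.5)·(-0.5) + (0.5)·(0.5) + (-1.5)·(-1.5) + (1.5)·(1.5)) / 3 = 5/3 = 1.6667
  S[A,B] = ((-0.5)·(-3) + (0.5)·(3) + (-1.5)·(4) + (1.5)·(-4)) / 3 = -9/3 = -3
  S[B,B] = ((-3)·(-3) + (3)·(3) + (4)·(4) + (-4)·(-4)) / 3 = 50/3 = 16.6667
  S = [[1.6667, -3],
 [-3, 16.6667]].

Step 3 — invert S. det(S) = 1.6667·16.6667 - (-3)² = 18.7778.
  S^{-1} = (1/det) · [[d, -b], [-b, a]] = [[0.8876, 0.1598],
 [0.1598, 0.0888]].

Step 4 — quadratic form (x̄ - mu_0)^T · S^{-1} · (x̄ - mu_0):
  S^{-1} · (x̄ - mu_0) = (-2.2189, -0.3994),
  (x̄ - mu_0)^T · [...] = (-2.5)·(-2.2189) + (0)·(-0.3994) = 5.5473.

Step 5 — scale by n: T² = 4 · 5.5473 = 22.1893.

T² ≈ 22.1893


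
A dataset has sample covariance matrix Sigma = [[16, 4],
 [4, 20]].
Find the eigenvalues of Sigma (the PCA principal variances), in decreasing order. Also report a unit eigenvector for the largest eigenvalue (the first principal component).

Step 1 — characteristic polynomial of 2×2 Sigma:
  det(Sigma - λI) = λ² - trace · λ + det = 0.
  trace = 16 + 20 = 36, det = 16·20 - (4)² = 304.
Step 2 — discriminant:
  Δ = trace² - 4·det = 1296 - 1216 = 80.
Step 3 — eigenvalues:
  λ = (trace ± √Δ)/2 = (36 ± 8.9443)/2,
  λ_1 = 22.4721,  λ_2 = 13.5279.

Step 4 — unit eigenvector for λ_1: solve (Sigma - λ_1 I)v = 0. First row:
  (16 - 22.4721)·v_x + (4)·v_y = 0, i.e. (-6.4721)·v_x + (4)·v_y = 0,
  so v ∝ (b, λ_1 - a) = (4, 6.4721) = u.
  ||u|| = √((4)² + (6.4721)²) = √(57.8885) ≈ 7.6085,
  v_1 = u/||u|| ≈ (0.5257, 0.8507) (||v_1|| = 1).

λ_1 = 22.4721,  λ_2 = 13.5279;  v_1 ≈ (0.5257, 0.8507)


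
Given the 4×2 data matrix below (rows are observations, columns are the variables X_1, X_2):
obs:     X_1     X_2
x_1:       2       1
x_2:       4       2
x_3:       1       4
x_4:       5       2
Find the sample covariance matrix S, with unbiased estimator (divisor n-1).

Step 1 — column means:
  mean(X_1) = (2 + 4 + 1 + 5) / 4 = 12/4 = 3
  mean(X_2) = (1 + 2 + 4 + 2) / 4 = 9/4 = 2.25

Step 2 — sample covariance S[i,j] = (1/(n-1)) · Σ_k (x_{k,i} - mean_i) · (x_{k,j} - mean_j), with n-1 = 3.
  S[X_1,X_1] = ((-1)·(-1) + (1)·(1) + (-2)·(-2) + (2)·(2)) / 3 = 10/3 = 3.3333
  S[X_1,X_2] = ((-1)·(-1.25) + (1)·(-0.25) + (-2)·(1.75) + (2)·(-0.25)) / 3 = -3/3 = -1
  S[X_2,X_2] = ((-1.25)·(-1.25) + (-0.25)·(-0.25) + (1.75)·(1.75) + (-0.25)·(-0.25)) / 3 = 4.75/3 = 1.5833

S is symmetric (S[j,i] = S[i,j]). Assembling:

S = [[3.3333, -1],
 [-1, 1.5833]]
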